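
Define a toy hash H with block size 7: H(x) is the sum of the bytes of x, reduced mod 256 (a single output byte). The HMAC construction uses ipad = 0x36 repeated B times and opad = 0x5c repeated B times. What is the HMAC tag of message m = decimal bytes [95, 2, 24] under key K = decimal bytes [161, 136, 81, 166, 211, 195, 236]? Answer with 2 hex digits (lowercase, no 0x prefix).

2f

Key decimal bytes [161, 136, 81, 166, 211, 195, 236] = a1 88 51 a6 d3 c3 ec is exactly B = 7 bytes: K' = a1 88 51 a6 d3 c3 ec.
K' ⊕ ipad = 97 be 67 90 e5 f5 da.  K' ⊕ opad = fd d4 0d fa 8f 9f b0.
Inner input = (K'⊕ipad) ∥ m = 97 be 67 90 e5 f5 da ∥ 5f 02 18.
Inner hash: sum = 151+190+103+144+229+245+218+95+2+24 = 1401; mod 256 = 121 → 79.
Outer input = (K'⊕opad) ∥ inner = fd d4 0d fa 8f 9f b0 ∥ 79.
Outer hash (tag): sum = 253+212+13+250+143+159+176+121 = 1327; mod 256 = 47 → 2f.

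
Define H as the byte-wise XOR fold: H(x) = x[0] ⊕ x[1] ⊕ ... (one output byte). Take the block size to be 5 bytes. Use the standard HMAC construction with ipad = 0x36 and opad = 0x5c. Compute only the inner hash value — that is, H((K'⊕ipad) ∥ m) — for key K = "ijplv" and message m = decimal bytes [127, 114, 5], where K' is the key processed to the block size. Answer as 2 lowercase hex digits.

57

Key "ijplv" = 69 6a 70 6c 76 is exactly B = 5 bytes: K' = 69 6a 70 6c 76.
K' ⊕ ipad = 5f 5c 46 5a 40.
Inner input = 5f 5c 46 5a 40 ∥ 7f 72 05.
Inner hash: XOR 5f⊕5c⊕46⊕5a⊕40⊕7f⊕72⊕05 = 57.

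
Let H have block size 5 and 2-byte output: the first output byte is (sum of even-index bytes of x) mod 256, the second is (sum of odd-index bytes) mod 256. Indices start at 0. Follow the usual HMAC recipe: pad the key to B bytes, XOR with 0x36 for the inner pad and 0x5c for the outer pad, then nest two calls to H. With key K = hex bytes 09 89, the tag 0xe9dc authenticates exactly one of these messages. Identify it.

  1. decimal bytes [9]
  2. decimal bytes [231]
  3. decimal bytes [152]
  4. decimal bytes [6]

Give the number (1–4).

Key hex bytes 09 89 is 2 bytes ≤ B = 5; zero-pad to 5 bytes: K' = 09 89 00 00 00.
K' ⊕ ipad = 3f bf 36 36 36; K' ⊕ opad = 55 d5 5c 5c 5c.
m1: inner = H(3f bf 36 36 36 09) = ab fe; tag = H(55 d5 5c 5c 5c ab fe) = 0bdc
m2: inner = H(3f bf 36 36 36 e7) = ab dc; tag = H(55 d5 5c 5c 5c ab dc) = e9dc ← matches
m3: inner = H(3f bf 36 36 36 98) = ab 8d; tag = H(55 d5 5c 5c 5c ab 8d) = 9adc
m4: inner = H(3f bf 36 36 36 06) = ab fb; tag = H(55 d5 5c 5c 5c ab fb) = 08dc

2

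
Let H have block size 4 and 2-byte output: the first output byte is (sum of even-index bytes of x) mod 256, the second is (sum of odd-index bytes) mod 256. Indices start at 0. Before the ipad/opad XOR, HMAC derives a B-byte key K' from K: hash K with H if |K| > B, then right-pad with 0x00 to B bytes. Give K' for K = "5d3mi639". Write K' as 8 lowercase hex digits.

04400000

|K| = 8 > B = 4, so first hash the key.
H(K): even-index sum = 260 mod 256 = 4; odd-index sum = 320 mod 256 = 64 → 04 40.
Zero-pad H(K) = 04 40 to 4 bytes: K' = 04 40 00 00.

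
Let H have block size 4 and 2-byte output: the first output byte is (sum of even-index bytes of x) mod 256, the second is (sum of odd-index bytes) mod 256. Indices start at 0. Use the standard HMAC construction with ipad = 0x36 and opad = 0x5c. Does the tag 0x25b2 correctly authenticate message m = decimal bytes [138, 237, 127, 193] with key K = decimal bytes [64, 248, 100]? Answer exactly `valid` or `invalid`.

Key decimal bytes [64, 248, 100] = 40 f8 64 is 3 bytes ≤ B = 4; zero-pad to 4 bytes: K' = 40 f8 64 00.
K' ⊕ ipad = 76 ce 52 36; K' ⊕ opad = 1c a4 38 5c.
Inner hash: even-index sum = 465 mod 256 = 209; odd-index sum = 690 mod 256 = 178 → d1 b2.
Outer hash (recomputed tag): even-index sum = 293 mod 256 = 37; odd-index sum = 434 mod 256 = 178 → 25 b2.
Recomputed tag = 25b2; claimed = 25b2 → match.

valid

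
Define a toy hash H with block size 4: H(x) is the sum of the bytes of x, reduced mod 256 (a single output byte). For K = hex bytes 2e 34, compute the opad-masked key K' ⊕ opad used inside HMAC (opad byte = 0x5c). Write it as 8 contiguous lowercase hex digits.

Key hex bytes 2e 34 is 2 bytes ≤ B = 4; zero-pad to 4 bytes: K' = 2e 34 00 00.
XOR each byte with 0x5c: 2e⊕5c=72, 34⊕5c=68, 00⊕5c=5c, 00⊕5c=5c.

72685c5c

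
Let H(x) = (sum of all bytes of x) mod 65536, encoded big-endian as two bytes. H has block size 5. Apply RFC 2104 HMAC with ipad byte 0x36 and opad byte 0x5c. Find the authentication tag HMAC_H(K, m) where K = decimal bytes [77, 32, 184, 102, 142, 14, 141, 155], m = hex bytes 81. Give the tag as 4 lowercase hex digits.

0258

Key decimal bytes [77, 32, 184, 102, 142, 14, 141, 155] = 4d 20 b8 66 8e 0e 8d 9b is 8 bytes > B = 5, so hash it first: H(key) = 03 4f, then zero-pad to 5 bytes: K' = 03 4f 00 00 00.
K' ⊕ ipad = 35 79 36 36 36.  K' ⊕ opad = 5f 13 5c 5c 5c.
Inner input = (K'⊕ipad) ∥ m = 35 79 36 36 36 ∥ 81.
Inner hash: sum = 53+121+54+54+54+129 = 465 → 01 d1.
Outer input = (K'⊕opad) ∥ inner = 5f 13 5c 5c 5c ∥ 01 d1.
Outer hash (tag): sum = 95+19+92+92+92+1+209 = 600 → 02 58.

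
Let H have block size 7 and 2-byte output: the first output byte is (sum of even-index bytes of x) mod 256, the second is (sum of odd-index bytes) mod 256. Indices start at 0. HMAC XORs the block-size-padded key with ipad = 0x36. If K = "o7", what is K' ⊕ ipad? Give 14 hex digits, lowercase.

59013636363636

Key "o7" = 6f 37 is 2 bytes ≤ B = 7; zero-pad to 7 bytes: K' = 6f 37 00 00 00 00 00.
XOR each byte with 0x36: 6f⊕36=59, 37⊕36=01, 00⊕36=36, 00⊕36=36, 00⊕36=36, 00⊕36=36, 00⊕36=36.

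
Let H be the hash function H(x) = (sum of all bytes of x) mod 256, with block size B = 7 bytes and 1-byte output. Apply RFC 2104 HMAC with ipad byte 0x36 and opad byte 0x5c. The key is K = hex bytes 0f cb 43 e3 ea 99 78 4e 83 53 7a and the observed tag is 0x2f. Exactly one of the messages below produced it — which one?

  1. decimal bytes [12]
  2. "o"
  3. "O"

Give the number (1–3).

Key hex bytes 0f cb 43 e3 ea 99 78 4e 83 53 7a is 11 bytes > B = 7, so hash it first: H(key) = 99, then zero-pad to 7 bytes: K' = 99 00 00 00 00 00 00.
K' ⊕ ipad = af 36 36 36 36 36 36; K' ⊕ opad = c5 5c 5c 5c 5c 5c 5c.
m1: inner = H(af 36 36 36 36 36 36 0c) = ff; tag = H(c5 5c 5c 5c 5c 5c 5c ff) = ec
m2: inner = H(af 36 36 36 36 36 36 6f) = 62; tag = H(c5 5c 5c 5c 5c 5c 5c 62) = 4f
m3: inner = H(af 36 36 36 36 36 36 4f) = 42; tag = H(c5 5c 5c 5c 5c 5c 5c 42) = 2f ← matches

3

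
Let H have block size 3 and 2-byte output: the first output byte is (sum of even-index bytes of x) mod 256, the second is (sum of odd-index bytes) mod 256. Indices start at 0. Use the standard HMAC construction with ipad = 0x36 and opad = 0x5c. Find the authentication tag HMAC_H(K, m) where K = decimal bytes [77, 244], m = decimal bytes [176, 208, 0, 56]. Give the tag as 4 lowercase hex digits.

df61

Key decimal bytes [77, 244] = 4d f4 is 2 bytes ≤ B = 3; zero-pad to 3 bytes: K' = 4d f4 00.
K' ⊕ ipad = 7b c2 36.  K' ⊕ opad = 11 a8 5c.
Inner input = (K'⊕ipad) ∥ m = 7b c2 36 ∥ b0 d0 00 38.
Inner hash: even-index sum = 441 mod 256 = 185; odd-index sum = 370 mod 256 = 114 → b9 72.
Outer input = (K'⊕opad) ∥ inner = 11 a8 5c ∥ b9 72.
Outer hash (tag): even-index sum = 223 mod 256 = 223; odd-index sum = 353 mod 256 = 97 → df 61.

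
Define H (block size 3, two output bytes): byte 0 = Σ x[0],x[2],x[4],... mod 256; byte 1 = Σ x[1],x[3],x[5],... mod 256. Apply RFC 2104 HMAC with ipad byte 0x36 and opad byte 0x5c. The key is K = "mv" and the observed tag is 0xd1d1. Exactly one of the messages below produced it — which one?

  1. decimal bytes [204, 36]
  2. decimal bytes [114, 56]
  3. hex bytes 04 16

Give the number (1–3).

Key "mv" = 6d 76 is 2 bytes ≤ B = 3; zero-pad to 3 bytes: K' = 6d 76 00.
K' ⊕ ipad = 5b 40 36; K' ⊕ opad = 31 2a 5c.
m1: inner = H(5b 40 36 cc 24) = b5 0c; tag = H(31 2a 5c b5 0c) = 99df
m2: inner = H(5b 40 36 72 38) = c9 b2; tag = H(31 2a 5c c9 b2) = 3ff3
m3: inner = H(5b 40 36 04 16) = a7 44; tag = H(31 2a 5c a7 44) = d1d1 ← matches

3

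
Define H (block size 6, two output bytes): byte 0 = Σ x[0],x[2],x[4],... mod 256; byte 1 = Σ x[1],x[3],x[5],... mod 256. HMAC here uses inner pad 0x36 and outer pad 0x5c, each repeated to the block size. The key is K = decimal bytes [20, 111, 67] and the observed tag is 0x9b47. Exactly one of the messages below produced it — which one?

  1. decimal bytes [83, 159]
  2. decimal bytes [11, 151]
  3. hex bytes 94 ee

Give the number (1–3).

Key decimal bytes [20, 111, 67] = 14 6f 43 is 3 bytes ≤ B = 6; zero-pad to 6 bytes: K' = 14 6f 43 00 00 00.
K' ⊕ ipad = 22 59 75 36 36 36; K' ⊕ opad = 48 33 1f 5c 5c 5c.
m1: inner = H(22 59 75 36 36 36 53 9f) = 20 64; tag = H(48 33 1f 5c 5c 5c 20 64) = e34f
m2: inner = H(22 59 75 36 36 36 0b 97) = d8 5c; tag = H(48 33 1f 5c 5c 5c d8 5c) = 9b47 ← matches
m3: inner = H(22 59 75 36 36 36 94 ee) = 61 b3; tag = H(48 33 1f 5c 5c 5c 61 b3) = 249e

2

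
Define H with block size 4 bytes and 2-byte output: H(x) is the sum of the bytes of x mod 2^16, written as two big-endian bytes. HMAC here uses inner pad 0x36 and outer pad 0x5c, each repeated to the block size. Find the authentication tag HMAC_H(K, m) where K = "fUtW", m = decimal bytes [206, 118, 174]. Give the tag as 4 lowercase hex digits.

Key "fUtW" = 66 55 74 57 is exactly B = 4 bytes: K' = 66 55 74 57.
K' ⊕ ipad = 50 63 42 61.  K' ⊕ opad = 3a 09 28 0b.
Inner input = (K'⊕ipad) ∥ m = 50 63 42 61 ∥ ce 76 ae.
Inner hash: sum = 80+99+66+97+206+118+174 = 840 → 03 48.
Outer input = (K'⊕opad) ∥ inner = 3a 09 28 0b ∥ 03 48.
Outer hash (tag): sum = 58+9+40+11+3+72 = 193 → 00 c1.

00c1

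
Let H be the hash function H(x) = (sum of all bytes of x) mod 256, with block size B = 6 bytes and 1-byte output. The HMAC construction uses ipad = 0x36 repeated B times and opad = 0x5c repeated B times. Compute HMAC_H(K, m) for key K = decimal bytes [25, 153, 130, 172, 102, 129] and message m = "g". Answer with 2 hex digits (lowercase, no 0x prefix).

Key decimal bytes [25, 153, 130, 172, 102, 129] = 19 99 82 ac 66 81 is exactly B = 6 bytes: K' = 19 99 82 ac 66 81.
K' ⊕ ipad = 2f af b4 9a 50 b7.  K' ⊕ opad = 45 c5 de f0 3a dd.
Inner input = (K'⊕ipad) ∥ m = 2f af b4 9a 50 b7 ∥ 67.
Inner hash: sum = 47+175+180+154+80+183+103 = 922; mod 256 = 154 → 9a.
Outer input = (K'⊕opad) ∥ inner = 45 c5 de f0 3a dd ∥ 9a.
Outer hash (tag): sum = 69+197+222+240+58+221+154 = 1161; mod 256 = 137 → 89.

89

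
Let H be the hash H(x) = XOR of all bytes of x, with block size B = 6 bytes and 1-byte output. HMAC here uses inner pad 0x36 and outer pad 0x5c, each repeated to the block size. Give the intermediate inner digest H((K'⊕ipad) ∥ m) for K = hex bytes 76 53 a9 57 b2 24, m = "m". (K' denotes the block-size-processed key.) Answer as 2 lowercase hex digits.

20

Key hex bytes 76 53 a9 57 b2 24 is exactly B = 6 bytes: K' = 76 53 a9 57 b2 24.
K' ⊕ ipad = 40 65 9f 61 84 12.
Inner input = 40 65 9f 61 84 12 ∥ 6d.
Inner hash: XOR 40⊕65⊕9f⊕61⊕84⊕12⊕6d = 20.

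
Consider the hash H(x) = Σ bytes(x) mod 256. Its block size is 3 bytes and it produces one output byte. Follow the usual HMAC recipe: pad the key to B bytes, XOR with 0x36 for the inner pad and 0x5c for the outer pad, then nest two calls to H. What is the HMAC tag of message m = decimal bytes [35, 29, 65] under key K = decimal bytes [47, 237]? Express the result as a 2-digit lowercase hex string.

Key decimal bytes [47, 237] = 2f ed is 2 bytes ≤ B = 3; zero-pad to 3 bytes: K' = 2f ed 00.
K' ⊕ ipad = 19 db 36.  K' ⊕ opad = 73 b1 5c.
Inner input = (K'⊕ipad) ∥ m = 19 db 36 ∥ 23 1d 41.
Inner hash: sum = 25+219+54+35+29+65 = 427; mod 256 = 171 → ab.
Outer input = (K'⊕opad) ∥ inner = 73 b1 5c ∥ ab.
Outer hash (tag): sum = 115+177+92+171 = 555; mod 256 = 43 → 2b.

2b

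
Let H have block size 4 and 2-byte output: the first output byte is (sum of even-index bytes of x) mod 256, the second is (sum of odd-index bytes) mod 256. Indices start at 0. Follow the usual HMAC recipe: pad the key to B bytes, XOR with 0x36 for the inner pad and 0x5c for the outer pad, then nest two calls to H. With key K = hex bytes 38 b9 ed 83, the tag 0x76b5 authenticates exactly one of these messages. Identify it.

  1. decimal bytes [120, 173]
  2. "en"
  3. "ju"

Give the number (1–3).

1

Key hex bytes 38 b9 ed 83 is exactly B = 4 bytes: K' = 38 b9 ed 83.
K' ⊕ ipad = 0e 8f db b5; K' ⊕ opad = 64 e5 b1 df.
m1: inner = H(0e 8f db b5 78 ad) = 61 f1; tag = H(64 e5 b1 df 61 f1) = 76b5 ← matches
m2: inner = H(0e 8f db b5 65 6e) = 4e b2; tag = H(64 e5 b1 df 4e b2) = 6376
m3: inner = H(0e 8f db b5 6a 75) = 53 b9; tag = H(64 e5 b1 df 53 b9) = 687d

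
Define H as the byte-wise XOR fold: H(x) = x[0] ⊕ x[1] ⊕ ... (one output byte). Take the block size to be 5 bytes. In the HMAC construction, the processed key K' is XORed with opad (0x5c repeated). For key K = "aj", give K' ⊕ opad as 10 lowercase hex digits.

3d365c5c5c

Key "aj" = 61 6a is 2 bytes ≤ B = 5; zero-pad to 5 bytes: K' = 61 6a 00 00 00.
XOR each byte with 0x5c: 61⊕5c=3d, 6a⊕5c=36, 00⊕5c=5c, 00⊕5c=5c, 00⊕5c=5c.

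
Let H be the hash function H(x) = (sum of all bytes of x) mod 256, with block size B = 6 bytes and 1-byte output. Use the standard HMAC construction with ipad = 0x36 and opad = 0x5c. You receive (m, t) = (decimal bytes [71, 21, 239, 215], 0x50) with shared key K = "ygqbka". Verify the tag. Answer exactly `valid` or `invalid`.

Key "ygqbka" = 79 67 71 62 6b 61 is exactly B = 6 bytes: K' = 79 67 71 62 6b 61.
K' ⊕ ipad = 4f 51 47 54 5d 57; K' ⊕ opad = 25 3b 2d 3e 37 3d.
Inner hash: sum = 79+81+71+84+93+87+71+21+239+215 = 1041; mod 256 = 17 → 11.
Outer hash (recomputed tag): sum = 37+59+45+62+55+61+17 = 336; mod 256 = 80 → 50.
Recomputed tag = 50; claimed = 50 → match.

valid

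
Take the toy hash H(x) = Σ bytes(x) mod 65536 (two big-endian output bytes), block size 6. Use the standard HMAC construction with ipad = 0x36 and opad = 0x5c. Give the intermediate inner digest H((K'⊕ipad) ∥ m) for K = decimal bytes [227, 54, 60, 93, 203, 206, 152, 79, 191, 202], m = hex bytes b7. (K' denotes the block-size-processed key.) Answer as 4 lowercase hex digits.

Key decimal bytes [227, 54, 60, 93, 203, 206, 152, 79, 191, 202] = e3 36 3c 5d cb ce 98 4f bf ca is 10 bytes > B = 6, so hash it first: H(key) = 05 bb, then zero-pad to 6 bytes: K' = 05 bb 00 00 00 00.
K' ⊕ ipad = 33 8d 36 36 36 36.
Inner input = 33 8d 36 36 36 36 ∥ b7.
Inner hash: sum = 51+141+54+54+54+54+183 = 591 → 02 4f.

024f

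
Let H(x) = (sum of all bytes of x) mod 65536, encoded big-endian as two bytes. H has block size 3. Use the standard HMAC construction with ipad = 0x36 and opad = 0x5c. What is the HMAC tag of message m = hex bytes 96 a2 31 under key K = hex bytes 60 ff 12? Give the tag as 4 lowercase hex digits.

01db

Key hex bytes 60 ff 12 is exactly B = 3 bytes: K' = 60 ff 12.
K' ⊕ ipad = 56 c9 24.  K' ⊕ opad = 3c a3 4e.
Inner input = (K'⊕ipad) ∥ m = 56 c9 24 ∥ 96 a2 31.
Inner hash: sum = 86+201+36+150+162+49 = 684 → 02 ac.
Outer input = (K'⊕opad) ∥ inner = 3c a3 4e ∥ 02 ac.
Outer hash (tag): sum = 60+163+78+2+172 = 475 → 01 db.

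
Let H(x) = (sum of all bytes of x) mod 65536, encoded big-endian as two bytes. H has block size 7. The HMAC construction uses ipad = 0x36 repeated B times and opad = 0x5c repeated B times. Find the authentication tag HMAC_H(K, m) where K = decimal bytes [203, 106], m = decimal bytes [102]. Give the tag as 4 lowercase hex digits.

Key decimal bytes [203, 106] = cb 6a is 2 bytes ≤ B = 7; zero-pad to 7 bytes: K' = cb 6a 00 00 00 00 00.
K' ⊕ ipad = fd 5c 36 36 36 36 36.  K' ⊕ opad = 97 36 5c 5c 5c 5c 5c.
Inner input = (K'⊕ipad) ∥ m = fd 5c 36 36 36 36 36 ∥ 66.
Inner hash: sum = 253+92+54+54+54+54+54+102 = 717 → 02 cd.
Outer input = (K'⊕opad) ∥ inner = 97 36 5c 5c 5c 5c 5c ∥ 02 cd.
Outer hash (tag): sum = 151+54+92+92+92+92+92+2+205 = 872 → 03 68.

0368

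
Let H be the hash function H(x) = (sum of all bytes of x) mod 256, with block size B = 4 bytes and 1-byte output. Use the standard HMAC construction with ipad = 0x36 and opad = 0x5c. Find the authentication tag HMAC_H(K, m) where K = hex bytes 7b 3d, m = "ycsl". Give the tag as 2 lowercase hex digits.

Key hex bytes 7b 3d is 2 bytes ≤ B = 4; zero-pad to 4 bytes: K' = 7b 3d 00 00.
K' ⊕ ipad = 4d 0b 36 36.  K' ⊕ opad = 27 61 5c 5c.
Inner input = (K'⊕ipad) ∥ m = 4d 0b 36 36 ∥ 79 63 73 6c.
Inner hash: sum = 77+11+54+54+121+99+115+108 = 639; mod 256 = 127 → 7f.
Outer input = (K'⊕opad) ∥ inner = 27 61 5c 5c ∥ 7f.
Outer hash (tag): sum = 39+97+92+92+127 = 447; mod 256 = 191 → bf.

bf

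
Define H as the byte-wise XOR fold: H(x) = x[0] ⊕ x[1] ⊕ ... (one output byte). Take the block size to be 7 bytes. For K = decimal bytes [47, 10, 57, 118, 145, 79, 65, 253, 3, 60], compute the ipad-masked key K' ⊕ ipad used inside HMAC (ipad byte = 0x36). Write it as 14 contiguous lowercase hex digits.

Key decimal bytes [47, 10, 57, 118, 145, 79, 65, 253, 3, 60] = 2f 0a 39 76 91 4f 41 fd 03 3c is 10 bytes > B = 7, so hash it first: H(key) = 37, then zero-pad to 7 bytes: K' = 37 00 00 00 00 00 00.
XOR each byte with 0x36: 37⊕36=01, 00⊕36=36, 00⊕36=36, 00⊕36=36, 00⊕36=36, 00⊕36=36, 00⊕36=36.

01363636363636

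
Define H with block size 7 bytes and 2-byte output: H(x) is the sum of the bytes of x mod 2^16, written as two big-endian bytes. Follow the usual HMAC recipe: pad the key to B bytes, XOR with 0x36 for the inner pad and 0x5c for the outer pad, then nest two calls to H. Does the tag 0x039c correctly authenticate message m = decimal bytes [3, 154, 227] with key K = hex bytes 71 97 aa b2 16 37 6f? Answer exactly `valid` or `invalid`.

Key hex bytes 71 97 aa b2 16 37 6f is exactly B = 7 bytes: K' = 71 97 aa b2 16 37 6f.
K' ⊕ ipad = 47 a1 9c 84 20 01 59; K' ⊕ opad = 2d cb f6 ee 4a 6b 33.
Inner hash: sum = 71+161+156+132+32+1+89+3+154+227 = 1026 → 04 02.
Outer hash (recomputed tag): sum = 45+203+246+238+74+107+51+4+2 = 970 → 03 ca.
Recomputed tag = 03ca; claimed = 039c → mismatch.

invalid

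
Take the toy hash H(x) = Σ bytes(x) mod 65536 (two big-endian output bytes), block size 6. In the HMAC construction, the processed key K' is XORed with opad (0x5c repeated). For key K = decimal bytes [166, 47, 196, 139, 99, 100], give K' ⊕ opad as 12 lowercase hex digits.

Key decimal bytes [166, 47, 196, 139, 99, 100] = a6 2f c4 8b 63 64 is exactly B = 6 bytes: K' = a6 2f c4 8b 63 64.
XOR each byte with 0x5c: a6⊕5c=fa, 2f⊕5c=73, c4⊕5c=98, 8b⊕5c=d7, 63⊕5c=3f, 64⊕5c=38.

fa7398d73f38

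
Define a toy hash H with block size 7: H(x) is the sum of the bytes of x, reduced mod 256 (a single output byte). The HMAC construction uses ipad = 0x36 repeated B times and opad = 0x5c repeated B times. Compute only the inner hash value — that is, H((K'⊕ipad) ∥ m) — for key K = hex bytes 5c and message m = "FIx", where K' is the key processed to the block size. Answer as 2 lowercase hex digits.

b5

Key hex bytes 5c is 1 byte ≤ B = 7; zero-pad to 7 bytes: K' = 5c 00 00 00 00 00 00.
K' ⊕ ipad = 6a 36 36 36 36 36 36.
Inner input = 6a 36 36 36 36 36 36 ∥ 46 49 78.
Inner hash: sum = 106+54+54+54+54+54+54+70+73+120 = 693; mod 256 = 181 → b5.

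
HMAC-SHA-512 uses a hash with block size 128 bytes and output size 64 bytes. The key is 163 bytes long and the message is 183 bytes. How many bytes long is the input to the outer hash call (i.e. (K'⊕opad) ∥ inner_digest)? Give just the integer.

192

Key is 163 > 128 bytes, so it is hashed to 64 bytes then zero-padded to 128: |K'| = 128.
Outer input = (K'⊕opad) ∥ H(inner) → 128 + 64 = 192 bytes.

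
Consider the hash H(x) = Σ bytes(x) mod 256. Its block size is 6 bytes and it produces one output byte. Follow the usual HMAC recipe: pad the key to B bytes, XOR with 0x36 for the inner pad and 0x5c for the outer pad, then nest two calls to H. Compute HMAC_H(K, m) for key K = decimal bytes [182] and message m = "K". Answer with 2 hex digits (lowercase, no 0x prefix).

Key decimal bytes [182] = b6 is 1 byte ≤ B = 6; zero-pad to 6 bytes: K' = b6 00 00 00 00 00.
K' ⊕ ipad = 80 36 36 36 36 36.  K' ⊕ opad = ea 5c 5c 5c 5c 5c.
Inner input = (K'⊕ipad) ∥ m = 80 36 36 36 36 36 ∥ 4b.
Inner hash: sum = 128+54+54+54+54+54+75 = 473; mod 256 = 217 → d9.
Outer input = (K'⊕opad) ∥ inner = ea 5c 5c 5c 5c 5c ∥ d9.
Outer hash (tag): sum = 234+92+92+92+92+92+217 = 911; mod 256 = 143 → 8f.

8f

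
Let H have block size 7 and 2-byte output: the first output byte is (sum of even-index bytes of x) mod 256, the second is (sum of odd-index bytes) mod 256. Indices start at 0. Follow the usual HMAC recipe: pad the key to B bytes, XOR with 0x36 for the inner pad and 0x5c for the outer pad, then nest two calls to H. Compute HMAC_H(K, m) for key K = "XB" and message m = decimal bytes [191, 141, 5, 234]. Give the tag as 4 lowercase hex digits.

bc5d

Key "XB" = 58 42 is 2 bytes ≤ B = 7; zero-pad to 7 bytes: K' = 58 42 00 00 00 00 00.
K' ⊕ ipad = 6e 74 36 36 36 36 36.  K' ⊕ opad = 04 1e 5c 5c 5c 5c 5c.
Inner input = (K'⊕ipad) ∥ m = 6e 74 36 36 36 36 36 ∥ bf 8d 05 ea.
Inner hash: even-index sum = 647 mod 256 = 135; odd-index sum = 420 mod 256 = 164 → 87 a4.
Outer input = (K'⊕opad) ∥ inner = 04 1e 5c 5c 5c 5c 5c ∥ 87 a4.
Outer hash (tag): even-index sum = 444 mod 256 = 188; odd-index sum = 349 mod 256 = 93 → bc 5d.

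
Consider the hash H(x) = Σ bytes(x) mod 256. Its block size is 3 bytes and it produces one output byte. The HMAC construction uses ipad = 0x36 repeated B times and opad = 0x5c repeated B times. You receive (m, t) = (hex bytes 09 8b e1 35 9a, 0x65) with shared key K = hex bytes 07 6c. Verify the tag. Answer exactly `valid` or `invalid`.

invalid

Key hex bytes 07 6c is 2 bytes ≤ B = 3; zero-pad to 3 bytes: K' = 07 6c 00.
K' ⊕ ipad = 31 5a 36; K' ⊕ opad = 5b 30 5c.
Inner hash: sum = 49+90+54+9+139+225+53+154 = 773; mod 256 = 5 → 05.
Outer hash (recomputed tag): sum = 91+48+92+5 = 236 → ec.
Recomputed tag = ec; claimed = 65 → mismatch.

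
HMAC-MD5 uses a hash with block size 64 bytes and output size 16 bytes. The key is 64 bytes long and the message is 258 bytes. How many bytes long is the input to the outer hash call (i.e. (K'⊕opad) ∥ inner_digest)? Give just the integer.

80

Key is 64 ≤ 64 bytes, zero-padded: |K'| = 64.
Outer input = (K'⊕opad) ∥ H(inner) → 64 + 16 = 80 bytes.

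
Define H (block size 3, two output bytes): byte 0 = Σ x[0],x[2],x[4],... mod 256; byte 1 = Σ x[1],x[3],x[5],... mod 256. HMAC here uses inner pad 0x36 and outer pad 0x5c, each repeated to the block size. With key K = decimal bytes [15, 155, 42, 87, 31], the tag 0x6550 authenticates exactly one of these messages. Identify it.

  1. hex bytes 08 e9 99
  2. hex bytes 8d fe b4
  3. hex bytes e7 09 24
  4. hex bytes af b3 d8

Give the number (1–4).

2

Key decimal bytes [15, 155, 42, 87, 31] = 0f 9b 2a 57 1f is 5 bytes > B = 3, so hash it first: H(key) = 58 f2, then zero-pad to 3 bytes: K' = 58 f2 00.
K' ⊕ ipad = 6e c4 36; K' ⊕ opad = 04 ae 5c.
m1: inner = H(6e c4 36 08 e9 99) = 8d 65; tag = H(04 ae 5c 8d 65) = c53b
m2: inner = H(6e c4 36 8d fe b4) = a2 05; tag = H(04 ae 5c a2 05) = 6550 ← matches
m3: inner = H(6e c4 36 e7 09 24) = ad cf; tag = H(04 ae 5c ad cf) = 2f5b
m4: inner = H(6e c4 36 af b3 d8) = 57 4b; tag = H(04 ae 5c 57 4b) = ab05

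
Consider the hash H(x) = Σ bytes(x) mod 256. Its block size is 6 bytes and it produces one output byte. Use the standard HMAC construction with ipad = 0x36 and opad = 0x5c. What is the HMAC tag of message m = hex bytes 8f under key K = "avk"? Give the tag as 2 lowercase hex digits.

d7

Key "avk" = 61 76 6b is 3 bytes ≤ B = 6; zero-pad to 6 bytes: K' = 61 76 6b 00 00 00.
K' ⊕ ipad = 57 40 5d 36 36 36.  K' ⊕ opad = 3d 2a 37 5c 5c 5c.
Inner input = (K'⊕ipad) ∥ m = 57 40 5d 36 36 36 ∥ 8f.
Inner hash: sum = 87+64+93+54+54+54+143 = 549; mod 256 = 37 → 25.
Outer input = (K'⊕opad) ∥ inner = 3d 2a 37 5c 5c 5c ∥ 25.
Outer hash (tag): sum = 61+42+55+92+92+92+37 = 471; mod 256 = 215 → d7.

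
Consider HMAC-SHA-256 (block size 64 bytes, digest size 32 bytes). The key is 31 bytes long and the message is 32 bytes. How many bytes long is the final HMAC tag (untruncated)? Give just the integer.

32

The tag is one SHA-256 digest: 32 bytes.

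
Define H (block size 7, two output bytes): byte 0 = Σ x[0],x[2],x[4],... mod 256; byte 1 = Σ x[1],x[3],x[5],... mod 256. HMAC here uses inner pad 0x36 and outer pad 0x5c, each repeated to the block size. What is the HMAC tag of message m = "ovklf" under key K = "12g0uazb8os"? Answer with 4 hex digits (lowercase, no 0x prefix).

Key "12g0uazb8os" = 31 32 67 30 75 61 7a 62 38 6f 73 is 11 bytes > B = 7, so hash it first: H(key) = 32 94, then zero-pad to 7 bytes: K' = 32 94 00 00 00 00 00.
K' ⊕ ipad = 04 a2 36 36 36 36 36.  K' ⊕ opad = 6e c8 5c 5c 5c 5c 5c.
Inner input = (K'⊕ipad) ∥ m = 04 a2 36 36 36 36 36 ∥ 6f 76 6b 6c 66.
Inner hash: even-index sum = 392 mod 256 = 136; odd-index sum = 590 mod 256 = 78 → 88 4e.
Outer input = (K'⊕opad) ∥ inner = 6e c8 5c 5c 5c 5c 5c ∥ 88 4e.
Outer hash (tag): even-index sum = 464 mod 256 = 208; odd-index sum = 520 mod 256 = 8 → d0 08.

d008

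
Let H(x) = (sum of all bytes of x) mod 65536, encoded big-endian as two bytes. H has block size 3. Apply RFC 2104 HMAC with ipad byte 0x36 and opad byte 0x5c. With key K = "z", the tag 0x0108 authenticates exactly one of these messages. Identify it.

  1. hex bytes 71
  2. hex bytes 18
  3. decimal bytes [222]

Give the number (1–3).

1

Key "z" = 7a is 1 byte ≤ B = 3; zero-pad to 3 bytes: K' = 7a 00 00.
K' ⊕ ipad = 4c 36 36; K' ⊕ opad = 26 5c 5c.
m1: inner = H(4c 36 36 71) = 01 29; tag = H(26 5c 5c 01 29) = 0108 ← matches
m2: inner = H(4c 36 36 18) = 00 d0; tag = H(26 5c 5c 00 d0) = 01ae
m3: inner = H(4c 36 36 de) = 01 96; tag = H(26 5c 5c 01 96) = 0175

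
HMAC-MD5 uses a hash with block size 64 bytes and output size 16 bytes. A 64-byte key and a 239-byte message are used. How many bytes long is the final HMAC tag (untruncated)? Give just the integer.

16

The tag is one MD5 digest: 16 bytes.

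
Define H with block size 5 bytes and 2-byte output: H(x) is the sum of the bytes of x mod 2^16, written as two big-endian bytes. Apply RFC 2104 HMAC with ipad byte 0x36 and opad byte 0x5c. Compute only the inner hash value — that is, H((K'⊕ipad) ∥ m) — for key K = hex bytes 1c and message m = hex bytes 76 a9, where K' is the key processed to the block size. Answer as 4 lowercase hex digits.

Key hex bytes 1c is 1 byte ≤ B = 5; zero-pad to 5 bytes: K' = 1c 00 00 00 00.
K' ⊕ ipad = 2a 36 36 36 36.
Inner input = 2a 36 36 36 36 ∥ 76 a9.
Inner hash: sum = 42+54+54+54+54+118+169 = 545 → 02 21.

0221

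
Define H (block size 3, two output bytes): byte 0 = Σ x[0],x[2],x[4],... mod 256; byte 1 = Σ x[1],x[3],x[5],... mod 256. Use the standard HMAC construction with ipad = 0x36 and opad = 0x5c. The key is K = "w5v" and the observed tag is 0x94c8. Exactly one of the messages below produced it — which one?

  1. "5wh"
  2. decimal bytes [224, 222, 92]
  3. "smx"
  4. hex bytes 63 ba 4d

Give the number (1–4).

Key "w5v" = 77 35 76 is exactly B = 3 bytes: K' = 77 35 76.
K' ⊕ ipad = 41 03 40; K' ⊕ opad = 2b 69 2a.
m1: inner = H(41 03 40 35 77 68) = f8 a0; tag = H(2b 69 2a f8 a0) = f561
m2: inner = H(41 03 40 e0 de 5c) = 5f 3f; tag = H(2b 69 2a 5f 3f) = 94c8 ← matches
m3: inner = H(41 03 40 73 6d 78) = ee ee; tag = H(2b 69 2a ee ee) = 4357
m4: inner = H(41 03 40 63 ba 4d) = 3b b3; tag = H(2b 69 2a 3b b3) = 08a4

2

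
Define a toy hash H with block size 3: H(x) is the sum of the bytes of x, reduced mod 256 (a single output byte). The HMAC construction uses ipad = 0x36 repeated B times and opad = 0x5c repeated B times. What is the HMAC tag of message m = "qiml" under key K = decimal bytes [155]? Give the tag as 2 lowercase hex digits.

Key decimal bytes [155] = 9b is 1 byte ≤ B = 3; zero-pad to 3 bytes: K' = 9b 00 00.
K' ⊕ ipad = ad 36 36.  K' ⊕ opad = c7 5c 5c.
Inner input = (K'⊕ipad) ∥ m = ad 36 36 ∥ 71 69 6d 6c.
Inner hash: sum = 173+54+54+113+105+109+108 = 716; mod 256 = 204 → cc.
Outer input = (K'⊕opad) ∥ inner = c7 5c 5c ∥ cc.
Outer hash (tag): sum = 199+92+92+204 = 587; mod 256 = 75 → 4b.

4b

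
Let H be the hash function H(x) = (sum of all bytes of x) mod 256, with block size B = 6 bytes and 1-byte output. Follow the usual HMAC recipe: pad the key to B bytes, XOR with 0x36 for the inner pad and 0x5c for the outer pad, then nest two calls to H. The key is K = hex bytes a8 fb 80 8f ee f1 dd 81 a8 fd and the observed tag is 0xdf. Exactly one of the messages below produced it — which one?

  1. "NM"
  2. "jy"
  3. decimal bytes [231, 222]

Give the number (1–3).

1

Key hex bytes a8 fb 80 8f ee f1 dd 81 a8 fd is 10 bytes > B = 6, so hash it first: H(key) = 94, then zero-pad to 6 bytes: K' = 94 00 00 00 00 00.
K' ⊕ ipad = a2 36 36 36 36 36; K' ⊕ opad = c8 5c 5c 5c 5c 5c.
m1: inner = H(a2 36 36 36 36 36 4e 4d) = 4b; tag = H(c8 5c 5c 5c 5c 5c 4b) = df ← matches
m2: inner = H(a2 36 36 36 36 36 6a 79) = 93; tag = H(c8 5c 5c 5c 5c 5c 93) = 27
m3: inner = H(a2 36 36 36 36 36 e7 de) = 75; tag = H(c8 5c 5c 5c 5c 5c 75) = 09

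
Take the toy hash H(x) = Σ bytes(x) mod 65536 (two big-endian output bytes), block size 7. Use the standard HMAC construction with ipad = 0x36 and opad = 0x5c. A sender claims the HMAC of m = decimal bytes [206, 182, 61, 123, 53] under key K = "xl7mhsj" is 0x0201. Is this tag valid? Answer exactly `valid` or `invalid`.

valid

Key "xl7mhsj" = 78 6c 37 6d 68 73 6a is exactly B = 7 bytes: K' = 78 6c 37 6d 68 73 6a.
K' ⊕ ipad = 4e 5a 01 5b 5e 45 5c; K' ⊕ opad = 24 30 6b 31 34 2f 36.
Inner hash: sum = 78+90+1+91+94+69+92+206+182+61+123+53 = 1140 → 04 74.
Outer hash (recomputed tag): sum = 36+48+107+49+52+47+54+4+116 = 513 → 02 01.
Recomputed tag = 0201; claimed = 0201 → match.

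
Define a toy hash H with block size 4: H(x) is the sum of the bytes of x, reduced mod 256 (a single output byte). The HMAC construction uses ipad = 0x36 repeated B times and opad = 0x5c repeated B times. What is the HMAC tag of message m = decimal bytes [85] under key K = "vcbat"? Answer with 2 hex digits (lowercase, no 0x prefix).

Key "vcbat" = 76 63 62 61 74 is 5 bytes > B = 4, so hash it first: H(key) = 10, then zero-pad to 4 bytes: K' = 10 00 00 00.
K' ⊕ ipad = 26 36 36 36.  K' ⊕ opad = 4c 5c 5c 5c.
Inner input = (K'⊕ipad) ∥ m = 26 36 36 36 ∥ 55.
Inner hash: sum = 38+54+54+54+85 = 285; mod 256 = 29 → 1d.
Outer input = (K'⊕opad) ∥ inner = 4c 5c 5c 5c ∥ 1d.
Outer hash (tag): sum = 76+92+92+92+29 = 381; mod 256 = 125 → 7d.

7d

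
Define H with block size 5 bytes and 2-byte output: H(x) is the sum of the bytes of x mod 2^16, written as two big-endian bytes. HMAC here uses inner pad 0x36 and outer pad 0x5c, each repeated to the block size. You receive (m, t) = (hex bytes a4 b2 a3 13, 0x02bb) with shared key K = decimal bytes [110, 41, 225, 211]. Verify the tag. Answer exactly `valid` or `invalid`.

Key decimal bytes [110, 41, 225, 211] = 6e 29 e1 d3 is 4 bytes ≤ B = 5; zero-pad to 5 bytes: K' = 6e 29 e1 d3 00.
K' ⊕ ipad = 58 1f d7 e5 36; K' ⊕ opad = 32 75 bd 8f 5c.
Inner hash: sum = 88+31+215+229+54+164+178+163+19 = 1141 → 04 75.
Outer hash (recomputed tag): sum = 50+117+189+143+92+4+117 = 712 → 02 c8.
Recomputed tag = 02c8; claimed = 02bb → mismatch.

invalid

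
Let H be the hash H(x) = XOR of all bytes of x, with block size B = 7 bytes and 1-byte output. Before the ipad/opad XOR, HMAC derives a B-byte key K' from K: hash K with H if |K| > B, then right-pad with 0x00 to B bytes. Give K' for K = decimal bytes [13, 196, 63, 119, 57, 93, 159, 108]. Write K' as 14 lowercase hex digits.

16000000000000

|K| = 8 > B = 7, so first hash the key.
H(K): XOR 0d⊕c4⊕3f⊕77⊕39⊕5d⊕9f⊕6c = 16.
Zero-pad H(K) = 16 to 7 bytes: K' = 16 00 00 00 00 00 00.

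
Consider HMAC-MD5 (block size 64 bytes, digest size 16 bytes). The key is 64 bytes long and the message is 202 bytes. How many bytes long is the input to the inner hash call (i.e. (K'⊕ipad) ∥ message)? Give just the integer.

Key is 64 ≤ 64 bytes, zero-padded: |K'| = 64.
Inner input = (K'⊕ipad) ∥ m → 64 + 202 = 266 bytes.

266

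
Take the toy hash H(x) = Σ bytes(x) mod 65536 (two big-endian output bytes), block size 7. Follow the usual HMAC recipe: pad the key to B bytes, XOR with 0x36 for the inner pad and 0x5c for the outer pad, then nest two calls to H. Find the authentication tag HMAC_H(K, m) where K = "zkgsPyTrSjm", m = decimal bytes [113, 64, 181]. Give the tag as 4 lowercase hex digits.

033e

Key "zkgsPyTrSjm" = 7a 6b 67 73 50 79 54 72 53 6a 6d is 11 bytes > B = 7, so hash it first: H(key) = 04 78, then zero-pad to 7 bytes: K' = 04 78 00 00 00 00 00.
K' ⊕ ipad = 32 4e 36 36 36 36 36.  K' ⊕ opad = 58 24 5c 5c 5c 5c 5c.
Inner input = (K'⊕ipad) ∥ m = 32 4e 36 36 36 36 36 ∥ 71 40 b5.
Inner hash: sum = 50+78+54+54+54+54+54+113+64+181 = 756 → 02 f4.
Outer input = (K'⊕opad) ∥ inner = 58 24 5c 5c 5c 5c 5c ∥ 02 f4.
Outer hash (tag): sum = 88+36+92+92+92+92+92+2+244 = 830 → 03 3e.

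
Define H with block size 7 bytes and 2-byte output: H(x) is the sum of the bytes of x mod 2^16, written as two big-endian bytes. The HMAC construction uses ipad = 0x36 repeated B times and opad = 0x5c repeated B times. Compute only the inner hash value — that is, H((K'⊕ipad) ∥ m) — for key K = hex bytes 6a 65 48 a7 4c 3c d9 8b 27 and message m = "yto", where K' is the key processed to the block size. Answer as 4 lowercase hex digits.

0386

Key hex bytes 6a 65 48 a7 4c 3c d9 8b 27 is 9 bytes > B = 7, so hash it first: H(key) = 03 d1, then zero-pad to 7 bytes: K' = 03 d1 00 00 00 00 00.
K' ⊕ ipad = 35 e7 36 36 36 36 36.
Inner input = 35 e7 36 36 36 36 36 ∥ 79 74 6f.
Inner hash: sum = 53+231+54+54+54+54+54+121+116+111 = 902 → 03 86.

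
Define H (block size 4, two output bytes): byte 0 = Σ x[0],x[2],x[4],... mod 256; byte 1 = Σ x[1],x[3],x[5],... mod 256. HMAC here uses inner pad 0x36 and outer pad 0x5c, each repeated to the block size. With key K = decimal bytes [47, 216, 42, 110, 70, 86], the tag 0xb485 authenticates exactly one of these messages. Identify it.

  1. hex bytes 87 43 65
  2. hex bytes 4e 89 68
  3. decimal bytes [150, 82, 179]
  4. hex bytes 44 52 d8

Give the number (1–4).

Key decimal bytes [47, 216, 42, 110, 70, 86] = 2f d8 2a 6e 46 56 is 6 bytes > B = 4, so hash it first: H(key) = 9f 9c, then zero-pad to 4 bytes: K' = 9f 9c 00 00.
K' ⊕ ipad = a9 aa 36 36; K' ⊕ opad = c3 c0 5c 5c.
m1: inner = H(a9 aa 36 36 87 43 65) = cb 23; tag = H(c3 c0 5c 5c cb 23) = ea3f
m2: inner = H(a9 aa 36 36 4e 89 68) = 95 69; tag = H(c3 c0 5c 5c 95 69) = b485 ← matches
m3: inner = H(a9 aa 36 36 96 52 b3) = 28 32; tag = H(c3 c0 5c 5c 28 32) = 474e
m4: inner = H(a9 aa 36 36 44 52 d8) = fb 32; tag = H(c3 c0 5c 5c fb 32) = 1a4e

2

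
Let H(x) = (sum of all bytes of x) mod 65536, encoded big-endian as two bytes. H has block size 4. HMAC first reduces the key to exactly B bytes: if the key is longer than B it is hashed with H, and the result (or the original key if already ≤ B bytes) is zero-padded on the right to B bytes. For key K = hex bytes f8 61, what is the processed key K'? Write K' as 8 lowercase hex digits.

Key hex bytes f8 61 is 2 bytes ≤ B = 4; zero-pad to 4 bytes: K' = f8 61 00 00.

f8610000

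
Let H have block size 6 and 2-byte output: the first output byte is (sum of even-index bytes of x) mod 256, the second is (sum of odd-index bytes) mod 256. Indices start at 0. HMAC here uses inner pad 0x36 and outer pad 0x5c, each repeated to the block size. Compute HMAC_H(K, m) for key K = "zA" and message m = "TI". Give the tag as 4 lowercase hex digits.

ea01

Key "zA" = 7a 41 is 2 bytes ≤ B = 6; zero-pad to 6 bytes: K' = 7a 41 00 00 00 00.
K' ⊕ ipad = 4c 77 36 36 36 36.  K' ⊕ opad = 26 1d 5c 5c 5c 5c.
Inner input = (K'⊕ipad) ∥ m = 4c 77 36 36 36 36 ∥ 54 49.
Inner hash: even-index sum = 268 mod 256 = 12; odd-index sum = 300 mod 256 = 44 → 0c 2c.
Outer input = (K'⊕opad) ∥ inner = 26 1d 5c 5c 5c 5c ∥ 0c 2c.
Outer hash (tag): even-index sum = 234 mod 256 = 234; odd-index sum = 257 mod 256 = 1 → ea 01.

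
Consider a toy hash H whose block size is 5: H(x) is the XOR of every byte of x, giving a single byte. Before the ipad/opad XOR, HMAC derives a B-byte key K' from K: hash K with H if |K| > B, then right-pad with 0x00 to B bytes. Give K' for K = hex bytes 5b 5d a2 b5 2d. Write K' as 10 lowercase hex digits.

Key hex bytes 5b 5d a2 b5 2d is exactly B = 5 bytes: K' = 5b 5d a2 b5 2d.

5b5da2b52d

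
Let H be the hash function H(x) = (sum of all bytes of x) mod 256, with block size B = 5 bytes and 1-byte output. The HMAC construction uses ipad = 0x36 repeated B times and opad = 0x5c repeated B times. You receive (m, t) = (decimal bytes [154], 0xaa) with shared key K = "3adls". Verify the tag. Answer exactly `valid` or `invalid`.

Key "3adls" = 33 61 64 6c 73 is exactly B = 5 bytes: K' = 33 61 64 6c 73.
K' ⊕ ipad = 05 57 52 5a 45; K' ⊕ opad = 6f 3d 38 30 2f.
Inner hash: sum = 5+87+82+90+69+154 = 487; mod 256 = 231 → e7.
Outer hash (recomputed tag): sum = 111+61+56+48+47+231 = 554; mod 256 = 42 → 2a.
Recomputed tag = 2a; claimed = aa → mismatch.

invalid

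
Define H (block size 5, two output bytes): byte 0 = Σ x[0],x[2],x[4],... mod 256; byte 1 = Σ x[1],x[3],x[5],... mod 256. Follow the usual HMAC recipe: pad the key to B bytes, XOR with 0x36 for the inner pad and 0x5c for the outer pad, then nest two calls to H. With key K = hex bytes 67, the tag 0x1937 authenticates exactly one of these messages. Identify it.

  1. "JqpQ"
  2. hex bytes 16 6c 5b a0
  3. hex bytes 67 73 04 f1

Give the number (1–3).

Key hex bytes 67 is 1 byte ≤ B = 5; zero-pad to 5 bytes: K' = 67 00 00 00 00.
K' ⊕ ipad = 51 36 36 36 36; K' ⊕ opad = 3b 5c 5c 5c 5c.
m1: inner = H(51 36 36 36 36 4a 71 70 51) = 7f 26; tag = H(3b 5c 5c 5c 5c 7f 26) = 1937 ← matches
m2: inner = H(51 36 36 36 36 16 6c 5b a0) = c9 dd; tag = H(3b 5c 5c 5c 5c c9 dd) = d081
m3: inner = H(51 36 36 36 36 67 73 04 f1) = 21 d7; tag = H(3b 5c 5c 5c 5c 21 d7) = cad9

1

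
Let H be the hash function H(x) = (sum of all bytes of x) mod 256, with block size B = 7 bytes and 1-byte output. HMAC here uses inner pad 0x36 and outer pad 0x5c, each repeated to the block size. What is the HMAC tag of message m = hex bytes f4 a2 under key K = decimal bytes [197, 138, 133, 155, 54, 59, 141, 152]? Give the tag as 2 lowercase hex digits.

Key decimal bytes [197, 138, 133, 155, 54, 59, 141, 152] = c5 8a 85 9b 36 3b 8d 98 is 8 bytes > B = 7, so hash it first: H(key) = 05, then zero-pad to 7 bytes: K' = 05 00 00 00 00 00 00.
K' ⊕ ipad = 33 36 36 36 36 36 36.  K' ⊕ opad = 59 5c 5c 5c 5c 5c 5c.
Inner input = (K'⊕ipad) ∥ m = 33 36 36 36 36 36 36 ∥ f4 a2.
Inner hash: sum = 51+54+54+54+54+54+54+244+162 = 781; mod 256 = 13 → 0d.
Outer input = (K'⊕opad) ∥ inner = 59 5c 5c 5c 5c 5c 5c ∥ 0d.
Outer hash (tag): sum = 89+92+92+92+92+92+92+13 = 654; mod 256 = 142 → 8e.

8e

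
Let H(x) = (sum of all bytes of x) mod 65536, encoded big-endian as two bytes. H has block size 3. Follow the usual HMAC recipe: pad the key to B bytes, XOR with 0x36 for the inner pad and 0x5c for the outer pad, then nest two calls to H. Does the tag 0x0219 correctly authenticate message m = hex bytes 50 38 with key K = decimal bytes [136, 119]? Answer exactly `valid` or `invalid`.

Key decimal bytes [136, 119] = 88 77 is 2 bytes ≤ B = 3; zero-pad to 3 bytes: K' = 88 77 00.
K' ⊕ ipad = be 41 36; K' ⊕ opad = d4 2b 5c.
Inner hash: sum = 190+65+54+80+56 = 445 → 01 bd.
Outer hash (recomputed tag): sum = 212+43+92+1+189 = 537 → 02 19.
Recomputed tag = 0219; claimed = 0219 → match.

valid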